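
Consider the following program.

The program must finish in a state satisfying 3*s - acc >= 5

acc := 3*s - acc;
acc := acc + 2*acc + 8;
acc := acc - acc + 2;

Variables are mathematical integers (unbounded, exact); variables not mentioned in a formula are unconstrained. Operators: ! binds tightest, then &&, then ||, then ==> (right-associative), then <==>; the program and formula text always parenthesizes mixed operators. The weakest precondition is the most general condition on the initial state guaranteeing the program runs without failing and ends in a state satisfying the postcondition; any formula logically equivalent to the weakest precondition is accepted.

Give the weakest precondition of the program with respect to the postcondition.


Working backward. After the program, the postcondition 3*s - acc >= 5 must hold; in canonical form it is 3*s >= acc + 5.
Before acc := acc - acc + 2: 3*s >= 7
Before acc := acc + 2*acc + 8: 3*s >= 7
Before acc := 3*s - acc: 3*s >= 7
Answer: WP = 3*s >= 7


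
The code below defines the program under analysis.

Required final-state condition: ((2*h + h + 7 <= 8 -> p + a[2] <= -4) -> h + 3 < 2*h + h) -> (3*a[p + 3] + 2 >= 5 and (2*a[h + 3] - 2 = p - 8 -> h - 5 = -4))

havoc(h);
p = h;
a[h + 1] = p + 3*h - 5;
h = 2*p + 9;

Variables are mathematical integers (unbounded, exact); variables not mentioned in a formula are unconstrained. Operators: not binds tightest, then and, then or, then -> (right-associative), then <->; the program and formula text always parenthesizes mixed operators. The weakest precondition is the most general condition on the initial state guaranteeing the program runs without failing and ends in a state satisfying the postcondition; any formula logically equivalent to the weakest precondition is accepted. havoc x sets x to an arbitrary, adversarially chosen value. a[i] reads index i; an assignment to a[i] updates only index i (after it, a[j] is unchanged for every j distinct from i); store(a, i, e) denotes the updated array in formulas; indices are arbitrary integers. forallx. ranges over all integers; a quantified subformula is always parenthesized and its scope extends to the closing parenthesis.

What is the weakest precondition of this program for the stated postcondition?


Working backward. After the program, the postcondition ((2*h + h + 7 <= 8 -> p + a[2] <= -4) -> h + 3 < 2*h + h) -> (3*a[p + 3] + 2 >= 5 and (2*a[h + 3] - 2 = p - 8 -> h - 5 = -4)) must hold; in canonical form it is ((3*h <= 1 -> a[2] + p <= -4) -> 2*h > 3) -> (3*a[p + 3] >= 3 and (2*a[h + 3] = p - 6 -> h = 1)).
Before h := 2*p + 9: ((6*p <= -26 -> a[2] + p <= -4) -> 4*p > -15) -> (3*a[p + 3] >= 3 and (2*a[2*p + 12] = p - 6 -> 2*p = -8))
Before a[h + 1] := p + 3*h - 5: ((6*p <= -26 -> store(a, h + 1, 3*h + p - 5)[2] + p <= -4) -> 4*p > -15) -> (3*store(a, h + 1, 3*h + p - 5)[p + 3] >= 3 and (2*store(a, h + 1, 3*h + p - 5)[2*p + 12] = p - 6 -> 2*p = -8))
Before p := h: ((6*h <= -26 -> store(a, h + 1, 4*h - 5)[2] + h <= -4) -> 4*h > -15) -> (3*store(a, h + 1, 4*h - 5)[h + 3] >= 3 and (2*store(a, h + 1, 4*h - 5)[2*h + 12] = h - 6 -> 2*h = -8))
Before havoc h: forall h_1. (((6*h_1 <= -26 -> store(a, h_1 + 1, 4*h_1 - 5)[2] + h_1 <= -4) -> 4*h_1 > -15) -> (3*store(a, h_1 + 1, 4*h_1 - 5)[h_1 + 3] >= 3 and (2*store(a, h_1 + 1, 4*h_1 - 5)[2*h_1 + 12] = h_1 - 6 -> 2*h_1 = -8)))
Answer: WP = forall h_1. (((6*h_1 <= -26 -> store(a, h_1 + 1, 4*h_1 - 5)[2] + h_1 <= -4) -> 4*h_1 > -15) -> (3*store(a, h_1 + 1, 4*h_1 - 5)[h_1 + 3] >= 3 and (2*store(a, h_1 + 1, 4*h_1 - 5)[2*h_1 + 12] = h_1 - 6 -> 2*h_1 = -8)))


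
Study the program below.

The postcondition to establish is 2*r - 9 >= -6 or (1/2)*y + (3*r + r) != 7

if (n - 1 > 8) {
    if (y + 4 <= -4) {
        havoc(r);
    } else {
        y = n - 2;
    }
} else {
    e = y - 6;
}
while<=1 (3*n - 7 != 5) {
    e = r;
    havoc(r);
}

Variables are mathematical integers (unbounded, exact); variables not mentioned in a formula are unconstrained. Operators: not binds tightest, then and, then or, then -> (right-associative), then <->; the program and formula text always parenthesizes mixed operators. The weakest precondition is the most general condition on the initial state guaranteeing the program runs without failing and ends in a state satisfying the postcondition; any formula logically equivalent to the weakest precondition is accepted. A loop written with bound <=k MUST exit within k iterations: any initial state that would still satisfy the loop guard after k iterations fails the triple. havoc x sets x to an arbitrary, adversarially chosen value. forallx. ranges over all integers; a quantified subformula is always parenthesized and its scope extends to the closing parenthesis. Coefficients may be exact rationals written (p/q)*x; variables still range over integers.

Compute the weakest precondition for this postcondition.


Working backward. After the program, the postcondition 2*r - 9 >= -6 or (1/2)*y + (3*r + r) != 7 must hold; in canonical form it is 2*r >= 3 or 4*r + (1/2)*y != 7.
Before the loop (bound <=1), unroll the exhaustion recursion (WP_0 = exit-now case; WP_j = one more guarded iteration, up to j = 1):
  WP_0: (not (3*n != 12)) and (2*r >= 3 or 4*r + (1/2)*y != 7)
  WP_1: (3*n != 12 -> (forall r_1. ((not (3*n != 12)) and (2*r_1 >= 3 or 4*r_1 + (1/2)*y != 7)))) and ((not (3*n != 12)) -> (2*r >= 3 or 4*r + (1/2)*y != 7))
So before the loop: (3*n != 12 -> (forall r_1. ((not (3*n != 12)) and (2*r_1 >= 3 or 4*r_1 + (1/2)*y != 7)))) and ((not (3*n != 12)) -> (2*r >= 3 or 4*r + (1/2)*y != 7))
Then branch requires (y <= -8 -> (forall r_2. ((3*n != 12 -> (forall r_1. ((not (3*n != 12)) and (2*r_1 >= 3 or 4*r_1 + (1/2)*y != 7)))) and ((not (3*n != 12)) -> (2*r_2 >= 3 or 4*r_2 + (1/2)*y != 7))))) and ((not (y <= -8)) -> ((3*n != 12 -> (forall r_1. ((not (3*n != 12)) and (2*r_1 >= 3 or (1/2)*n + 4*r_1 != 8)))) and ((not (3*n != 12)) -> (2*r >= 3 or (1/2)*n + 4*r != 8)))); else branch requires (3*n != 12 -> (forall r_1. ((not (3*n != 12)) and (2*r_1 >= 3 or 4*r_1 + (1/2)*y != 7)))) and ((not (3*n != 12)) -> (2*r >= 3 or 4*r + (1/2)*y != 7)).
Before the if: (n > 9 -> ((y <= -8 -> (forall r_2. ((3*n != 12 -> (forall r_1. ((not (3*n != 12)) and (2*r_1 >= 3 or 4*r_1 + (1/2)*y != 7)))) and ((not (3*n != 12)) -> (2*r_2 >= 3 or 4*r_2 + (1/2)*y != 7))))) and ((not (y <= -8)) -> ((3*n != 12 -> (forall r_1. ((not (3*n != 12)) and (2*r_1 >= 3 or (1/2)*n + 4*r_1 != 8)))) and ((not (3*n != 12)) -> (2*r >= 3 or (1/2)*n + 4*r != 8)))))) and ((not (n > 9)) -> ((3*n != 12 -> (forall r_1. ((not (3*n != 12)) and (2*r_1 >= 3 or 4*r_1 + (1/2)*y != 7)))) and ((not (3*n != 12)) -> (2*r >= 3 or 4*r + (1/2)*y != 7))))
Answer: WP = (n > 9 -> ((y <= -8 -> (forall r_2. ((3*n != 12 -> (forall r_1. ((not (3*n != 12)) and (2*r_1 >= 3 or 4*r_1 + (1/2)*y != 7)))) and ((not (3*n != 12)) -> (2*r_2 >= 3 or 4*r_2 + (1/2)*y != 7))))) and ((not (y <= -8)) -> ((3*n != 12 -> (forall r_1. ((not (3*n != 12)) and (2*r_1 >= 3 or (1/2)*n + 4*r_1 != 8)))) and ((not (3*n != 12)) -> (2*r >= 3 or (1/2)*n + 4*r != 8)))))) and ((not (n > 9)) -> ((3*n != 12 -> (forall r_1. ((not (3*n != 12)) and (2*r_1 >= 3 or 4*r_1 + (1/2)*y != 7)))) and ((not (3*n != 12)) -> (2*r >= 3 or 4*r + (1/2)*y != 7))))


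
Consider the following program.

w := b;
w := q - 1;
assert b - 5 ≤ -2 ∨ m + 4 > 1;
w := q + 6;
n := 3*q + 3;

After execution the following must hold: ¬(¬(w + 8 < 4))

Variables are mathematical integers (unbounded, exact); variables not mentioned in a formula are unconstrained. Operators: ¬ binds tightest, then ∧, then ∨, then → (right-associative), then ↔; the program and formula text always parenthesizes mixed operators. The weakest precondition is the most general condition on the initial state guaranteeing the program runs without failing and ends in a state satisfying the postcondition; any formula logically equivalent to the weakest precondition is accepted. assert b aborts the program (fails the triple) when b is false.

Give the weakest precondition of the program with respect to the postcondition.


Working backward. After the program, the postcondition ¬(¬(w + 8 < 4)) must hold; in canonical form it is w < -4.
Before n := 3*q + 3: w < -4
Before w := q + 6: q < -10
Before assert b - 5 ≤ -2 ∨ m + 4 > 1: (b ≤ 3 ∨ m > -3) ∧ q < -10
Before w := q - 1: (b ≤ 3 ∨ m > -3) ∧ q < -10
Before w := b: (b ≤ 3 ∨ m > -3) ∧ q < -10
Answer: WP = (b ≤ 3 ∨ m > -3) ∧ q < -10


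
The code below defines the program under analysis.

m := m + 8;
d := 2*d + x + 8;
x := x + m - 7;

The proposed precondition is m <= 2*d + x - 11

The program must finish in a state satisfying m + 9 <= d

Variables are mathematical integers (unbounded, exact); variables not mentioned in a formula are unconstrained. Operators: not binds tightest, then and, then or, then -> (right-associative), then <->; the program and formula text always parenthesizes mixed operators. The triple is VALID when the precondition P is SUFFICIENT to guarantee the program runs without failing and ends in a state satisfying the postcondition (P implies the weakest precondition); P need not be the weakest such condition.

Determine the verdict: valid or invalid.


Working backward. After the program, the postcondition m + 9 <= d must hold; in canonical form it is m <= d - 9.
Before x := x + m - 7: m <= d - 9
Before d := 2*d + x + 8: m <= 2*d + x - 1
Before m := m + 8: m <= 2*d + x - 9
The weakest precondition is m <= 2*d + x - 9.
Check whether m <= 2*d + x - 11 implies it.
Every state satisfying the precondition satisfies the weakest precondition: the implication holds.
Answer: valid


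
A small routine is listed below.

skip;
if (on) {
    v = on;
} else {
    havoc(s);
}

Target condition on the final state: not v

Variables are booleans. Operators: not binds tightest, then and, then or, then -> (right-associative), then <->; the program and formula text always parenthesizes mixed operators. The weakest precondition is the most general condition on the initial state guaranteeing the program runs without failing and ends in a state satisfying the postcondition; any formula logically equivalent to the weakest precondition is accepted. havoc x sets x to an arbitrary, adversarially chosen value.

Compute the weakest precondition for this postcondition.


Working backward. After the program, not v must hold.
Then branch requires not on; else branch requires not v.
Before the if: (on -> (not on)) and ((not on) -> (not v))
Before skip: (on -> (not on)) and ((not on) -> (not v))
Answer: WP = (on -> (not on)) and ((not on) -> (not v))


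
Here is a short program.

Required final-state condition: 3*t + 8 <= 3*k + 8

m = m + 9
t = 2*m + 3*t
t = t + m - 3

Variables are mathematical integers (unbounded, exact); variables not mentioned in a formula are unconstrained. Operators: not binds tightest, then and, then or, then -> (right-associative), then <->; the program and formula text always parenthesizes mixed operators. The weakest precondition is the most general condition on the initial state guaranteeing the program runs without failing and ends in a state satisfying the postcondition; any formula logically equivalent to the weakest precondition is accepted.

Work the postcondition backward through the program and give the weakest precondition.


Working backward. After the program, the postcondition 3*t + 8 <= 3*k + 8 must hold; in canonical form it is 3*t <= 3*k.
Before t := t + m - 3: 3*m + 3*t <= 3*k + 9
Before t := 2*m + 3*t: 9*m + 9*t <= 3*k + 9
Before m := m + 9: 9*m + 9*t <= 3*k - 72
Answer: WP = 9*m + 9*t <= 3*k - 72


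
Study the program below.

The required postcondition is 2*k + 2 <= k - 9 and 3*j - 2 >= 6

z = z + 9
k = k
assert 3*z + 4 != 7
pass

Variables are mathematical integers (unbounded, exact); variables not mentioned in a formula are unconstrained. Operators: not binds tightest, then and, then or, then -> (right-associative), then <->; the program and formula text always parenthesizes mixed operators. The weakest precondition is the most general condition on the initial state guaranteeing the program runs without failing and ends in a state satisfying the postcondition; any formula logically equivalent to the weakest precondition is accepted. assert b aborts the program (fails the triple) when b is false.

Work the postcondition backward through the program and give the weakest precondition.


Working backward. After the program, the postcondition 2*k + 2 <= k - 9 and 3*j - 2 >= 6 must hold; in canonical form it is k <= -11 and 3*j >= 8.
Before skip: k <= -11 and 3*j >= 8
Before assert 3*z + 4 != 7: 3*z != 3 and k <= -11 and 3*j >= 8
Before k := k: 3*z != 3 and k <= -11 and 3*j >= 8
Before z := z + 9: 3*z != -24 and k <= -11 and 3*j >= 8
Answer: WP = 3*z != -24 and k <= -11 and 3*j >= 8


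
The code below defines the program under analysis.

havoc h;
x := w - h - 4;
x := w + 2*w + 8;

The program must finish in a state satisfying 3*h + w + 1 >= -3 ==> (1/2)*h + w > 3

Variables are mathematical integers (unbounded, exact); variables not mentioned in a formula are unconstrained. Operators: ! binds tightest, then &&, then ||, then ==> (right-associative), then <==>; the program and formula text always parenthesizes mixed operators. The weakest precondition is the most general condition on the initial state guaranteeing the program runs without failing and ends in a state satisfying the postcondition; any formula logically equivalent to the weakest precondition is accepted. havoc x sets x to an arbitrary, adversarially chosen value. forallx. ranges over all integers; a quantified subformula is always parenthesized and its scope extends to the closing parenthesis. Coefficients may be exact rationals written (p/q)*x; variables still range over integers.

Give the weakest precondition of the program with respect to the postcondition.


Working backward. After the program, the postcondition 3*h + w + 1 >= -3 ==> (1/2)*h + w > 3 must hold; in canonical form it is 3*h + w >= -4 ==> (1/2)*h + w > 3.
Before x := w + 2*w + 8: 3*h + w >= -4 ==> (1/2)*h + w > 3
Before x := w - h - 4: 3*h + w >= -4 ==> (1/2)*h + w > 3
Before havoc h: forall h_1. (3*h_1 + w >= -4 ==> (1/2)*h_1 + w > 3)
Answer: WP = forall h_1. (3*h_1 + w >= -4 ==> (1/2)*h_1 + w > 3)


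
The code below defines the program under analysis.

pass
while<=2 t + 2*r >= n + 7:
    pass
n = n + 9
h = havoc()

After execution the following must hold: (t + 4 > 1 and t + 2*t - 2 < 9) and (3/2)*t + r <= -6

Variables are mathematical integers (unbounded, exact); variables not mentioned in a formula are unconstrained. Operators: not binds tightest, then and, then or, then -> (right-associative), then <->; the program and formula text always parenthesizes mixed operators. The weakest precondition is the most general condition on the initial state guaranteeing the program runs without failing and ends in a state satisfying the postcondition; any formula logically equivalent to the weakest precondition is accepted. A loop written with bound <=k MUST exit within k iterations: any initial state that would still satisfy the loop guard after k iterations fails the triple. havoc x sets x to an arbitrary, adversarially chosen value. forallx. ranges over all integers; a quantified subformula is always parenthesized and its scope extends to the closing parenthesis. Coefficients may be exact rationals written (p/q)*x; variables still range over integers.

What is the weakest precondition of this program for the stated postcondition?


Working backward. After the program, the postcondition (t + 4 > 1 and t + 2*t - 2 < 9) and (3/2)*t + r <= -6 must hold; in canonical form it is t > -3 and 3*t < 11 and r + (3/2)*t <= -6.
Before havoc h: t > -3 and 3*t < 11 and r + (3/2)*t <= -6
Before n := n + 9: t > -3 and 3*t < 11 and r + (3/2)*t <= -6
Before the loop (bound <=2), unroll the exhaustion recursion (WP_0 = exit-now case; WP_j = one more guarded iteration, up to j = 2):
  WP_0: (not (2*r + t >= n + 7)) and t > -3 and 3*t < 11 and r + (3/2)*t <= -6
  WP_1: (2*r + t >= n + 7 -> ((not (2*r + t >= n + 7)) and t > -3 and 3*t < 11 and r + (3/2)*t <= -6)) and ((not (2*r + t >= n + 7)) -> (t > -3 and 3*t < 11 and r + (3/2)*t <= -6))
  WP_2: (2*r + t >= n + 7 -> ((2*r + t >= n + 7 -> ((not (2*r + t >= n + 7)) and t > -3 and 3*t < 11 and r + (3/2)*t <= -6)) and ((not (2*r + t >= n + 7)) -> (t > -3 and 3*t < 11 and r + (3/2)*t <= -6)))) and ((not (2*r + t >= n + 7)) -> (t > -3 and 3*t < 11 and r + (3/2)*t <= -6))
So before the loop: (2*r + t >= n + 7 -> ((2*r + t >= n + 7 -> ((not (2*r + t >= n + 7)) and t > -3 and 3*t < 11 and r + (3/2)*t <= -6)) and ((not (2*r + t >= n + 7)) -> (t > -3 and 3*t < 11 and r + (3/2)*t <= -6)))) and ((not (2*r + t >= n + 7)) -> (t > -3 and 3*t < 11 and r + (3/2)*t <= -6))
Before skip: (2*r + t >= n + 7 -> ((2*r + t >= n + 7 -> ((not (2*r + t >= n + 7)) and t > -3 and 3*t < 11 and r + (3/2)*t <= -6)) and ((not (2*r + t >= n + 7)) -> (t > -3 and 3*t < 11 and r + (3/2)*t <= -6)))) and ((not (2*r + t >= n + 7)) -> (t > -3 and 3*t < 11 and r + (3/2)*t <= -6))
Answer: WP = (2*r + t >= n + 7 -> ((2*r + t >= n + 7 -> ((not (2*r + t >= n + 7)) and t > -3 and 3*t < 11 and r + (3/2)*t <= -6)) and ((not (2*r + t >= n + 7)) -> (t > -3 and 3*t < 11 and r + (3/2)*t <= -6)))) and ((not (2*r + t >= n + 7)) -> (t > -3 and 3*t < 11 and r + (3/2)*t <= -6))


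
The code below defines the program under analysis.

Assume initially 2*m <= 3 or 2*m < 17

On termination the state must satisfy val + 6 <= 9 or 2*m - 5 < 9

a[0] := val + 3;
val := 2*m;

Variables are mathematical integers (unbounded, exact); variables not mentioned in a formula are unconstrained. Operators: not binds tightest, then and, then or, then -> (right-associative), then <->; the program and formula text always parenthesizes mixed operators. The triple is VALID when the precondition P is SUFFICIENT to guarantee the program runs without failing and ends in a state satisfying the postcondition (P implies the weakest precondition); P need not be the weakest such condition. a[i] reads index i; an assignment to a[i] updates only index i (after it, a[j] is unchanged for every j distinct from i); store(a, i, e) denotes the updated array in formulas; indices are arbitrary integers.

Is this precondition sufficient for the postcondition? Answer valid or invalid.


Working backward. After the program, the postcondition val + 6 <= 9 or 2*m - 5 < 9 must hold; in canonical form it is val <= 3 or 2*m < 14.
Before val := 2*m: 2*m <= 3 or 2*m < 14
Before a[0] := val + 3: 2*m <= 3 or 2*m < 14
The weakest precondition is 2*m <= 3 or 2*m < 14.
Check whether 2*m <= 3 or 2*m < 17 implies it.
Countermodel: at the initial state m = 7, the precondition holds but the weakest precondition fails.
Answer: invalid


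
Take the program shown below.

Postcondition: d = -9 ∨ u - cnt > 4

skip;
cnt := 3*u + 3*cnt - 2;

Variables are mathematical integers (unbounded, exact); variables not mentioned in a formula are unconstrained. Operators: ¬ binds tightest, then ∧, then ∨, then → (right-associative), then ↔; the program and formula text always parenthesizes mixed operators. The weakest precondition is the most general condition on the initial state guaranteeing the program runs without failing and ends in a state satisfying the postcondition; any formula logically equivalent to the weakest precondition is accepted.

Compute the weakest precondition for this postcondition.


Working backward. After the program, the postcondition d = -9 ∨ u - cnt > 4 must hold; in canonical form it is d = -9 ∨ u > cnt + 4.
Before cnt := 3*u + 3*cnt - 2: d = -9 ∨ 3*cnt + 2*u < -2
Before skip: d = -9 ∨ 3*cnt + 2*u < -2
Answer: WP = d = -9 ∨ 3*cnt + 2*u < -2


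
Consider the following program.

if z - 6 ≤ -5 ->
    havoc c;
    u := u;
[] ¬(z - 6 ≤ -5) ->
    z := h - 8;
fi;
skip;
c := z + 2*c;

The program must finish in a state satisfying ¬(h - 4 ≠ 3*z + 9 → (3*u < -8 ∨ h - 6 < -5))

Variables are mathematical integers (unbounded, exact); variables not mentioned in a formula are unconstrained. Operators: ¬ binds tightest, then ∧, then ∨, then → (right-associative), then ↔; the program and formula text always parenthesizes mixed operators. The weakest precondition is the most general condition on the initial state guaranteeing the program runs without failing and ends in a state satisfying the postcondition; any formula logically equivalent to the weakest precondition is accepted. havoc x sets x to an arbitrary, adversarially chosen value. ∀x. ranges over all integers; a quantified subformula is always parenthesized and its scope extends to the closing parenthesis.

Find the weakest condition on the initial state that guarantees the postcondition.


Working backward. After the program, the postcondition ¬(h - 4 ≠ 3*z + 9 → (3*u < -8 ∨ h - 6 < -5)) must hold; in canonical form it is ¬(h ≠ 3*z + 13 → (3*u < -8 ∨ h < 1)).
Before c := z + 2*c: ¬(h ≠ 3*z + 13 → (3*u < -8 ∨ h < 1))
Before skip: ¬(h ≠ 3*z + 13 → (3*u < -8 ∨ h < 1))
Then branch requires ¬(h ≠ 3*z + 13 → (3*u < -8 ∨ h < 1)); else branch requires ¬(2*h ≠ 11 → (3*u < -8 ∨ h < 1)).
Before the if: (z ≤ 1 → (¬(h ≠ 3*z + 13 → (3*u < -8 ∨ h < 1)))) ∧ ((¬(z ≤ 1)) → (¬(2*h ≠ 11 → (3*u < -8 ∨ h < 1))))
Answer: WP = (z ≤ 1 → (¬(h ≠ 3*z + 13 → (3*u < -8 ∨ h < 1)))) ∧ ((¬(z ≤ 1)) → (¬(2*h ≠ 11 → (3*u < -8 ∨ h < 1))))


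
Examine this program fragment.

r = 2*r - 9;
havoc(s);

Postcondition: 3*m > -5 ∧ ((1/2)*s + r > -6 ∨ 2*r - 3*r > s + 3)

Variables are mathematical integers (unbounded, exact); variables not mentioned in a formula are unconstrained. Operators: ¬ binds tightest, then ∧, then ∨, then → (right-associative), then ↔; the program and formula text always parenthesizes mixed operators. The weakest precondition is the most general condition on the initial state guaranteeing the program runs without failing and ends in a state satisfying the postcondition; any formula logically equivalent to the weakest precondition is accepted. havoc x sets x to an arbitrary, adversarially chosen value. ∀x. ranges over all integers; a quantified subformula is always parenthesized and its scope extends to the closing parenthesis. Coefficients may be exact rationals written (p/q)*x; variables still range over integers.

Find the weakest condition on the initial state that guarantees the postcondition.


Working backward. After the program, the postcondition 3*m > -5 ∧ ((1/2)*s + r > -6 ∨ 2*r - 3*r > s + 3) must hold; in canonical form it is 3*m > -5 ∧ (r + (1/2)*s > -6 ∨ r + s < -3).
Before havoc s: ∀s_1. (3*m > -5 ∧ (r + (1/2)*s_1 > -6 ∨ r + s_1 < -3))
Before r := 2*r - 9: ∀s_1. (3*m > -5 ∧ (2*r + (1/2)*s_1 > 3 ∨ 2*r + s_1 < 6))
Answer: WP = ∀s_1. (3*m > -5 ∧ (2*r + (1/2)*s_1 > 3 ∨ 2*r + s_1 < 6))


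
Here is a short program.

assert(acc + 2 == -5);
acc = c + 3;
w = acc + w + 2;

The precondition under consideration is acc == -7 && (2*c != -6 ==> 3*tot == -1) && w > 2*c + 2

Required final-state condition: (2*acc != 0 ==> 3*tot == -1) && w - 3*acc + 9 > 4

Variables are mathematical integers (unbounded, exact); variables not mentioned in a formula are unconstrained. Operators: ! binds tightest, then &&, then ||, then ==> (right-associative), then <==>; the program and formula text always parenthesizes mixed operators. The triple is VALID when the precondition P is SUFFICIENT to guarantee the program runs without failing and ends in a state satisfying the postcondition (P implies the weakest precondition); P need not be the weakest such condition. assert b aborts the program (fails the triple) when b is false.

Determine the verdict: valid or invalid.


Working backward. After the program, the postcondition (2*acc != 0 ==> 3*tot == -1) && w - 3*acc + 9 > 4 must hold; in canonical form it is (2*acc != 0 ==> 3*tot == -1) && w > 3*acc - 5.
Before w := acc + w + 2: (2*acc != 0 ==> 3*tot == -1) && w > 2*acc - 7
Before acc := c + 3: (2*c != -6 ==> 3*tot == -1) && w > 2*c - 1
Before assert acc + 2 == -5: acc == -7 && (2*c != -6 ==> 3*tot == -1) && w > 2*c - 1
The weakest precondition is acc == -7 && (2*c != -6 ==> 3*tot == -1) && w > 2*c - 1.
Check whether acc == -7 && (2*c != -6 ==> 3*tot == -1) && w > 2*c + 2 implies it.
Every state satisfying the precondition satisfies the weakest precondition: the implication holds.
Answer: valid


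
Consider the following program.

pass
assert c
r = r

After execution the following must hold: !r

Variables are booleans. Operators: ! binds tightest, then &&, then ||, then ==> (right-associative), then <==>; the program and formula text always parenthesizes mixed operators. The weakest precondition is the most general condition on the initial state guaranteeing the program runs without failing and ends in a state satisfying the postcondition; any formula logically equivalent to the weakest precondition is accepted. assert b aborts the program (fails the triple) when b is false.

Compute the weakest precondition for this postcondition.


Working backward. After the program, !r must hold.
Before r := r: !r
Before assert c: c && (!r)
Before skip: c && (!r)
Answer: WP = c && (!r)


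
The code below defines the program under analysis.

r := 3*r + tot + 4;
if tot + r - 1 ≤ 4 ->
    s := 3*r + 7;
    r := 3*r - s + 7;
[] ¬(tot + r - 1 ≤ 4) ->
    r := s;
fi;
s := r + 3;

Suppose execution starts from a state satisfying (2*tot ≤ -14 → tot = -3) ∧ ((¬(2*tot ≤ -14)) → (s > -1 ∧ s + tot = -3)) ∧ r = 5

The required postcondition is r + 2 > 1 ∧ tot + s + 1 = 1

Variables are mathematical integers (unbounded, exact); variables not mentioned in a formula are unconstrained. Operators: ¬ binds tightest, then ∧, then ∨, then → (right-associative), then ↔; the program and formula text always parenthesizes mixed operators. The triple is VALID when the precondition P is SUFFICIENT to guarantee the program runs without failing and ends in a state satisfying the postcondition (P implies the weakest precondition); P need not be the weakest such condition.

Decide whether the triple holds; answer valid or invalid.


Working backward. After the program, the postcondition r + 2 > 1 ∧ tot + s + 1 = 1 must hold; in canonical form it is r > -1 ∧ s + tot = 0.
Before s := r + 3: r > -1 ∧ r + tot = -3
Then branch requires tot = -3; else branch requires s > -1 ∧ s + tot = -3.
Before the if: (r + tot ≤ 5 → tot = -3) ∧ ((¬(r + tot ≤ 5)) → (s > -1 ∧ s + tot = -3))
Before r := 3*r + tot + 4: (3*r + 2*tot ≤ 1 → tot = -3) ∧ ((¬(3*r + 2*tot ≤ 1)) → (s > -1 ∧ s + tot = -3))
The weakest precondition is (3*r + 2*tot ≤ 1 → tot = -3) ∧ ((¬(3*r + 2*tot ≤ 1)) → (s > -1 ∧ s + tot = -3)).
Check whether (2*tot ≤ -14 → tot = -3) ∧ ((¬(2*tot ≤ -14)) → (s > -1 ∧ s + tot = -3)) ∧ r = 5 implies it.
Every state satisfying the precondition satisfies the weakest precondition: the implication holds.
Answer: valid


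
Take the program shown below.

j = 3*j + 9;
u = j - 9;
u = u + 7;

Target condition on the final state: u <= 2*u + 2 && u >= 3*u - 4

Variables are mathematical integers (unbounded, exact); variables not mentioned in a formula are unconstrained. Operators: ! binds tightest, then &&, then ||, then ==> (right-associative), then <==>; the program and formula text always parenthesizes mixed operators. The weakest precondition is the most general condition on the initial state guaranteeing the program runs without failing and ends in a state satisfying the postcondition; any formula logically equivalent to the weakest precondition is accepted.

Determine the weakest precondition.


Working backward. After the program, the postcondition u <= 2*u + 2 && u >= 3*u - 4 must hold; in canonical form it is u >= -2 && 2*u <= 4.
Before u := u + 7: u >= -9 && 2*u <= -10
Before u := j - 9: j >= 0 && 2*j <= 8
Before j := 3*j + 9: 3*j >= -9 && 6*j <= -10
Answer: WP = 3*j >= -9 && 6*j <= -10


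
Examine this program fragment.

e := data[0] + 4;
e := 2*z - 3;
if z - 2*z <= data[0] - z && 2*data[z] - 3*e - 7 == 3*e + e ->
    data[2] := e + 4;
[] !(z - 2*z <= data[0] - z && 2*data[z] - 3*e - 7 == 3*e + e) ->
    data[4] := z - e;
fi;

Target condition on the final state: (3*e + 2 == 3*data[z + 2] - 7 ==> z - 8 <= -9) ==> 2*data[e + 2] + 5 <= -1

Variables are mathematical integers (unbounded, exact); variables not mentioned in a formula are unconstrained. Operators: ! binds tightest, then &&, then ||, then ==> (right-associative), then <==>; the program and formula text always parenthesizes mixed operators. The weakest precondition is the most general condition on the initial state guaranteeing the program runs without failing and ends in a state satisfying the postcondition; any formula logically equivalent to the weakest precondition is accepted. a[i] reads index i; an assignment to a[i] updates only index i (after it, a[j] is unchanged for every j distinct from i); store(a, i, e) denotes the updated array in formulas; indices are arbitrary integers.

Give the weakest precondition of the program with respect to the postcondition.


Working backward. After the program, the postcondition (3*e + 2 == 3*data[z + 2] - 7 ==> z - 8 <= -9) ==> 2*data[e + 2] + 5 <= -1 must hold; in canonical form it is (3*e == 3*data[z + 2] - 9 ==> z <= -1) ==> 2*data[e + 2] <= -6.
Then branch requires (3*e == 3*store(data, 2, e + 4)[z + 2] - 9 ==> z <= -1) ==> 2*store(data, 2, e + 4)[e + 2] <= -6; else branch requires (3*e == 3*store(data, 4, -e + z)[z + 2] - 9 ==> z <= -1) ==> 2*store(data, 4, -e + z)[e + 2] <= -6.
Before the if: ((data[0] >= 0 && 2*data[z] == 7*e + 7) ==> ((3*e == 3*store(data, 2, e + 4)[z + 2] - 9 ==> z <= -1) ==> 2*store(data, 2, e + 4)[e + 2] <= -6)) && ((!(data[0] >= 0 && 2*data[z] == 7*e + 7)) ==> ((3*e == 3*store(data, 4, -e + z)[z + 2] - 9 ==> z <= -1) ==> 2*store(data, 4, -e + z)[e + 2] <= -6))
Before e := 2*z - 3: ((data[0] >= 0 && 2*data[z] == 14*z - 14) ==> ((6*z == 3*store(data, 2, 2*z + 1)[z + 2] ==> z <= -1) ==> 2*store(data, 2, 2*z + 1)[2*z - 1] <= -6)) && ((!(data[0] >= 0 && 2*data[z] == 14*z - 14)) ==> ((6*z == 3*store(data, 4, -z + 3)[z + 2] ==> z <= -1) ==> 2*store(data, 4, -z + 3)[2*z - 1] <= -6))
Before e := data[0] + 4: ((data[0] >= 0 && 2*data[z] == 14*z - 14) ==> ((6*z == 3*store(data, 2, 2*z + 1)[z + 2] ==> z <= -1) ==> 2*store(data, 2, 2*z + 1)[2*z - 1] <= -6)) && ((!(data[0] >= 0 && 2*data[z] == 14*z - 14)) ==> ((6*z == 3*store(data, 4, -z + 3)[z + 2] ==> z <= -1) ==> 2*store(data, 4, -z + 3)[2*z - 1] <= -6))
Answer: WP = ((data[0] >= 0 && 2*data[z] == 14*z - 14) ==> ((6*z == 3*store(data, 2, 2*z + 1)[z + 2] ==> z <= -1) ==> 2*store(data, 2, 2*z + 1)[2*z - 1] <= -6)) && ((!(data[0] >= 0 && 2*data[z] == 14*z - 14)) ==> ((6*z == 3*store(data, 4, -z + 3)[z + 2] ==> z <= -1) ==> 2*store(data, 4, -z + 3)[2*z - 1] <= -6))


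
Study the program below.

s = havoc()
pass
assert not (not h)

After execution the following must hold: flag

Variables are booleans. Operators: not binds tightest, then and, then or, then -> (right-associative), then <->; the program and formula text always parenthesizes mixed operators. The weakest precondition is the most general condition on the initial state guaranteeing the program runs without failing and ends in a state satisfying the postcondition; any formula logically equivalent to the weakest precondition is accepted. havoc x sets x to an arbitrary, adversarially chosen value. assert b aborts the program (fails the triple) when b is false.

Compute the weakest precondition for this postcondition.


Working backward. After the program, flag must hold.
Before assert not (not h): h and flag
Before skip: h and flag
Before havoc s: h and flag
Answer: WP = h and flag


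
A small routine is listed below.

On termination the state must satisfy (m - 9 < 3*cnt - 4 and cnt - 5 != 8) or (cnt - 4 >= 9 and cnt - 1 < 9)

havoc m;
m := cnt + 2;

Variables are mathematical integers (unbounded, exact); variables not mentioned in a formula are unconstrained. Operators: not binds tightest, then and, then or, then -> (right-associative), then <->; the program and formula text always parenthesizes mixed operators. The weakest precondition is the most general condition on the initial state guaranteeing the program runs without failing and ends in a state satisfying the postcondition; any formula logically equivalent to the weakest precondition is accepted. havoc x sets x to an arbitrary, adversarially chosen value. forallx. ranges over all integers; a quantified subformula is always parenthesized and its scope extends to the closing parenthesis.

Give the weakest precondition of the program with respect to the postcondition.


Working backward. After the program, the postcondition (m - 9 < 3*cnt - 4 and cnt - 5 != 8) or (cnt - 4 >= 9 and cnt - 1 < 9) must hold; in canonical form it is (m < 3*cnt + 5 and cnt != 13) or (cnt >= 13 and cnt < 10).
Before m := cnt + 2: (2*cnt > -3 and cnt != 13) or (cnt >= 13 and cnt < 10)
Before havoc m: (2*cnt > -3 and cnt != 13) or (cnt >= 13 and cnt < 10)
Answer: WP = (2*cnt > -3 and cnt != 13) or (cnt >= 13 and cnt < 10)


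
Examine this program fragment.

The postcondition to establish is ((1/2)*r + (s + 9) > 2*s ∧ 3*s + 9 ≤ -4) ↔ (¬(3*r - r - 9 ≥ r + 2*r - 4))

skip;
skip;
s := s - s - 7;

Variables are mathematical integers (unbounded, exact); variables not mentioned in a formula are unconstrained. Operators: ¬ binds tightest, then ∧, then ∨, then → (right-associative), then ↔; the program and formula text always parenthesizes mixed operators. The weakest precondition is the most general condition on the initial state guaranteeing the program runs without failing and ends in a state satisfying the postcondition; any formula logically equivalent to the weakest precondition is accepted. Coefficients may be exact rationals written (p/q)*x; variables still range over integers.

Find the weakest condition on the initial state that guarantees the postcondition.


Working backward. After the program, the postcondition ((1/2)*r + (s + 9) > 2*s ∧ 3*s + 9 ≤ -4) ↔ (¬(3*r - r - 9 ≥ r + 2*r - 4)) must hold; in canonical form it is ((1/2)*r > s - 9 ∧ 3*s ≤ -13) ↔ (¬(r ≤ -5)).
Before s := s - s - 7: (1/2)*r > -16 ↔ (¬(r ≤ -5))
Before skip: (1/2)*r > -16 ↔ (¬(r ≤ -5))
Before skip: (1/2)*r > -16 ↔ (¬(r ≤ -5))
Answer: WP = (1/2)*r > -16 ↔ (¬(r ≤ -5))


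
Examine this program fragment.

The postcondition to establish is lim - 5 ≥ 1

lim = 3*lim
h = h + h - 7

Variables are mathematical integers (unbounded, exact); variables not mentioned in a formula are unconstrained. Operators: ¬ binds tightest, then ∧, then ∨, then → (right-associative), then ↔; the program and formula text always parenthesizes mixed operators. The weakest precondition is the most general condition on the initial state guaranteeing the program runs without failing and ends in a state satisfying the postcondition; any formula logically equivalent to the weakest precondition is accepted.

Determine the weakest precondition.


Working backward. After the program, the postcondition lim - 5 ≥ 1 must hold; in canonical form it is lim ≥ 6.
Before h := h + h - 7: lim ≥ 6
Before lim := 3*lim: 3*lim ≥ 6
Answer: WP = 3*lim ≥ 6


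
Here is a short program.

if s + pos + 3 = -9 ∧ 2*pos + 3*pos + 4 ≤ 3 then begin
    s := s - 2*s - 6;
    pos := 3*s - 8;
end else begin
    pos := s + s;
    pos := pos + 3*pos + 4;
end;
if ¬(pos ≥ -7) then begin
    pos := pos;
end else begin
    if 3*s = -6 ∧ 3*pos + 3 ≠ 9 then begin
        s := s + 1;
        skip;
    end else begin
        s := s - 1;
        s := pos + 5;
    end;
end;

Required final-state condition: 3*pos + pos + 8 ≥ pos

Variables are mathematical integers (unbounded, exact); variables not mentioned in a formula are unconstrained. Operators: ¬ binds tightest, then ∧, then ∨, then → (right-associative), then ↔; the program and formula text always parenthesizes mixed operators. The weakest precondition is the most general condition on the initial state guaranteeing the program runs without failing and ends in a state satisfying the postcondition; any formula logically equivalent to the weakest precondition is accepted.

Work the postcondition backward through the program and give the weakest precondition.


Working backward. After the program, the postcondition 3*pos + pos + 8 ≥ pos must hold; in canonical form it is 3*pos ≥ -8.
Then branch requires 3*pos ≥ -8; else branch requires ((3*s = -6 ∧ 3*pos ≠ 6) → 3*pos ≥ -8) ∧ ((¬(3*s = -6 ∧ 3*pos ≠ 6)) → 3*pos ≥ -8).
Before the if: ((¬(pos ≥ -7)) → 3*pos ≥ -8) ∧ (pos ≥ -7 → (((3*s = -6 ∧ 3*pos ≠ 6) → 3*pos ≥ -8) ∧ ((¬(3*s = -6 ∧ 3*pos ≠ 6)) → 3*pos ≥ -8)))
Then branch requires ((¬(3*s ≤ -19)) → 9*s ≤ -70) ∧ (3*s ≤ -19 → (((3*s = -12 ∧ 9*s ≠ -84) → 9*s ≤ -70) ∧ ((¬(3*s = -12 ∧ 9*s ≠ -84)) → 9*s ≤ -70))); else branch requires ((¬(8*s ≥ -11)) → 24*s ≥ -20) ∧ (8*s ≥ -11 → (((3*s = -6 ∧ 24*s ≠ -6) → 24*s ≥ -20) ∧ ((¬(3*s = -6 ∧ 24*s ≠ -6)) → 24*s ≥ -20))).
Before the if: ((pos + s = -12 ∧ 5*pos ≤ -1) → (((¬(3*s ≤ -19)) → 9*s ≤ -70) ∧ (3*s ≤ -19 → (((3*s = -12 ∧ 9*s ≠ -84) → 9*s ≤ -70) ∧ ((¬(3*s = -12 ∧ 9*s ≠ -84)) → 9*s ≤ -70))))) ∧ ((¬(pos + s = -12 ∧ 5*pos ≤ -1)) → (((¬(8*s ≥ -11)) → 24*s ≥ -20) ∧ (8*s ≥ -11 → (((3*s = -6 ∧ 24*s ≠ -6) → 24*s ≥ -20) ∧ ((¬(3*s = -6 ∧ 24*s ≠ -6)) → 24*s ≥ -20)))))
Answer: WP = ((pos + s = -12 ∧ 5*pos ≤ -1) → (((¬(3*s ≤ -19)) → 9*s ≤ -70) ∧ (3*s ≤ -19 → (((3*s = -12 ∧ 9*s ≠ -84) → 9*s ≤ -70) ∧ ((¬(3*s = -12 ∧ 9*s ≠ -84)) → 9*s ≤ -70))))) ∧ ((¬(pos + s = -12 ∧ 5*pos ≤ -1)) → (((¬(8*s ≥ -11)) → 24*s ≥ -20) ∧ (8*s ≥ -11 → (((3*s = -6 ∧ 24*s ≠ -6) → 24*s ≥ -20) ∧ ((¬(3*s = -6 ∧ 24*s ≠ -6)) → 24*s ≥ -20)))))


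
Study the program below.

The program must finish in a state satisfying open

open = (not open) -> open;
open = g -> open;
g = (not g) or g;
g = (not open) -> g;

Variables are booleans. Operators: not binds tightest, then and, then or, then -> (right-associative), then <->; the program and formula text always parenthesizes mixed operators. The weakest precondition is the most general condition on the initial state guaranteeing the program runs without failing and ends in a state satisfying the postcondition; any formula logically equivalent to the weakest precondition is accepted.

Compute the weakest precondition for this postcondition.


Working backward. After the program, open must hold.
Before g := (not open) -> g: open
Before g := (not g) or g: open
Before open := g -> open: g -> open
Before open := (not open) -> open: g -> ((not open) -> open)
Answer: WP = g -> ((not open) -> open)


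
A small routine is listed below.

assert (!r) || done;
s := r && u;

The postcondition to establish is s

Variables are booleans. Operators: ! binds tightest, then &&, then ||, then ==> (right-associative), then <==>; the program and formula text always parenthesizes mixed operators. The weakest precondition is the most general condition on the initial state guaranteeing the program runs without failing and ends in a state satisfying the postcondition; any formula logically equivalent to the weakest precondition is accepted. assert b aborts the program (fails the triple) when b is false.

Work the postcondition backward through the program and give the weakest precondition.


Working backward. After the program, s must hold.
Before s := r && u: r && u
Before assert (!r) || done: ((!r) || done) && r && u
Answer: WP = ((!r) || done) && r && u


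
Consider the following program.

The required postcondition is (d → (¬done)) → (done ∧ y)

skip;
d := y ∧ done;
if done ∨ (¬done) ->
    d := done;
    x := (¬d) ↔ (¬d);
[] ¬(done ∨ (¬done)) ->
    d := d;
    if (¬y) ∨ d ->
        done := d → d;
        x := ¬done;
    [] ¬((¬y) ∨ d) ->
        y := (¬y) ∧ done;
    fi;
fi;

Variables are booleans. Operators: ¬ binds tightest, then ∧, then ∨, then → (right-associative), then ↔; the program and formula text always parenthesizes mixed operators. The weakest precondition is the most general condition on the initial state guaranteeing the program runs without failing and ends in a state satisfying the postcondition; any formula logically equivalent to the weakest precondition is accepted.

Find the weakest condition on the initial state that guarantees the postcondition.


Working backward. After the program, (d → (¬done)) → (done ∧ y) must hold.
Then branch requires (done → (¬done)) → (done ∧ y); else branch requires (((¬y) ∨ d) → ((¬d) → y)) ∧ ((¬((¬y) ∨ d)) → ((d → (¬done)) → (done ∧ (¬y)))).
Before the if: (done → (¬done)) → (done ∧ y)
Before d := y ∧ done: (done → (¬done)) → (done ∧ y)
Before skip: (done → (¬done)) → (done ∧ y)
Answer: WP = (done → (¬done)) → (done ∧ y)
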